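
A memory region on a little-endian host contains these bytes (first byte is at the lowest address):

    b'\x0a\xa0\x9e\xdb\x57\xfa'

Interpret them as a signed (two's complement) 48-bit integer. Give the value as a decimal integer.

Little-endian stores the least-significant byte at the lowest address.
Reassemble most-significant byte first: FA 57 DB 9E A0 0A → 0xFA57DB9EA00A.
Top bit is set, so as a signed 48-bit value this is 0xFA57DB9EA00A − 2^48 = -6219723005942.

-6219723005942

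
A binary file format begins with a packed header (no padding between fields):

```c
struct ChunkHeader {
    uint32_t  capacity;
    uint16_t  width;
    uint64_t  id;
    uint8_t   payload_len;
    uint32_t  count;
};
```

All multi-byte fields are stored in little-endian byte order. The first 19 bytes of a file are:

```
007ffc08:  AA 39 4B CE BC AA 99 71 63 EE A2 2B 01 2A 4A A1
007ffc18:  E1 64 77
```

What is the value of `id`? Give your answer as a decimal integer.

3026748403353874841

`id` follows `capacity` (4 B), `width` (2 B), so it starts at offset 4 + 2 = 6 and occupies 8 bytes.
Bytes at offsets 6..13: 99 71 63 EE A2 2B 01 2A.
In little-endian order the low byte comes first in memory.
Reassemble most-significant byte first: 2A 01 2B A2 EE 63 71 99 → 0x2A012BA2EE637199.
0x2A012BA2EE637199 = 3026748403353874841.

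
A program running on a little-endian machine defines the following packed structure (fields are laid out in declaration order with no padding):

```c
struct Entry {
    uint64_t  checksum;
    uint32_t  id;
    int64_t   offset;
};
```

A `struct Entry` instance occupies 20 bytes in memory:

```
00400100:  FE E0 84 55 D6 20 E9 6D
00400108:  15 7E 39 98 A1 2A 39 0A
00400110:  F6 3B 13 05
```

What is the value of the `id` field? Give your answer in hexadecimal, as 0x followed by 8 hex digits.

`id` follows `checksum` (8 bytes), so it starts at byte offset 8 and occupies 4 bytes.
Bytes at offsets 8..11: 15 7E 39 98.
Little-endian: lowest address holds the least-significant byte.
Reassemble most-significant byte first: 98 39 7E 15 → 0x98397E15.

0x98397E15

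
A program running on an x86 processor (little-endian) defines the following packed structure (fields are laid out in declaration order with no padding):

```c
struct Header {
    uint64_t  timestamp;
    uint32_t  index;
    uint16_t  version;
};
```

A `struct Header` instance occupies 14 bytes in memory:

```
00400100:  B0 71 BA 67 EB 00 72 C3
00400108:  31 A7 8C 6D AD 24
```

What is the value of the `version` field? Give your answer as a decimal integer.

9389

`version` follows `timestamp` (8 B), `index` (4 B), so it starts at offset 8 + 4 = 12 and occupies 2 bytes.
Bytes at offsets 12..13: AD 24.
In little-endian order the low byte comes first in memory.
Reassemble most-significant byte first: 24 AD → 0x24AD.
0x24AD = 9389.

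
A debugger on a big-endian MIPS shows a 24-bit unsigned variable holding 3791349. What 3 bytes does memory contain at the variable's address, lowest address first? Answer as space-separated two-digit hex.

3791349 in hexadecimal, padded to 24 bits, is 0x39D9F5.
Split into bytes (most-significant first): 39 D9 F5.
Big-endian: lowest address holds the most-significant byte.
So the memory order matches the most-significant-first order: 39 D9 F5.

39 D9 F5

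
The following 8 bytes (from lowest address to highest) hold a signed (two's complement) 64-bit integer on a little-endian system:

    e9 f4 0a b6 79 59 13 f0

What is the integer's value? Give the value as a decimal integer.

Little-endian stores the least-significant byte at the lowest address.
Reassemble most-significant byte first: F0 13 59 79 B6 0A F4 E9 → 0xF0135979B60AF4E9.
Top bit is set, so as a signed 64-bit value this is 0xF0135979B60AF4E9 − 2^64 = -1147475100769258263.

-1147475100769258263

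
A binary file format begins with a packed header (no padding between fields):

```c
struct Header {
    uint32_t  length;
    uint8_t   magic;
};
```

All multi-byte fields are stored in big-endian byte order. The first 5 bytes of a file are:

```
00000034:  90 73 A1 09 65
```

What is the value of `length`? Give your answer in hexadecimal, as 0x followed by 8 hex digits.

`length` is the first field, at byte offset 0, occupying 4 bytes.
Bytes at offsets 0..3: 90 73 A1 09.
Big-endian: lowest address holds the most-significant byte.
The bytes are already most-significant first: 0x9073A109.

0x9073A109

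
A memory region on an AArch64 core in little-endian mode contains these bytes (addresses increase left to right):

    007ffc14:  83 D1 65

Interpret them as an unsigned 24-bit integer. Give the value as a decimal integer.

Little-endian: lowest address holds the least-significant byte.
Reassemble most-significant byte first: 65 D1 83 → 0x65D183.
0x65D183 = 6672771.

6672771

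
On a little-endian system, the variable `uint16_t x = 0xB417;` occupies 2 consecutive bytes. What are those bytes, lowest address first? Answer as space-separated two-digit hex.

17 B4

Split into bytes (most-significant first): B4 17.
In little-endian order the low byte comes first in memory.
So at ascending addresses the bytes are 17 B4.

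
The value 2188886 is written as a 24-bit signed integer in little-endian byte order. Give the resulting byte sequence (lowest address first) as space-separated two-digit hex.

2188886 in hexadecimal, padded to 24 bits, is 0x216656.
Split into bytes (most-significant first): 21 66 56.
Little-endian: lowest address holds the least-significant byte.
So at ascending addresses the bytes are 56 66 21.

56 66 21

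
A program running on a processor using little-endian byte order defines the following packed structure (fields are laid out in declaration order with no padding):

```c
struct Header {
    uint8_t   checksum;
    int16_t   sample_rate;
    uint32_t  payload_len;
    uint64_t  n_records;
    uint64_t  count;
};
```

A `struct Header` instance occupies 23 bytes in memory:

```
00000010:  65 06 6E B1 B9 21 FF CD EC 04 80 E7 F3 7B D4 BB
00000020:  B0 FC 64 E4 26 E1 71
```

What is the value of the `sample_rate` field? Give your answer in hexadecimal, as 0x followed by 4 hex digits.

`sample_rate` follows `checksum` (1 byte), so it starts at byte offset 1 and occupies 2 bytes.
Bytes at offsets 1..2: 06 6E.
Little-endian: lowest address holds the least-significant byte.
Reassemble most-significant byte first: 6E 06 → 0x6E06.

0x6E06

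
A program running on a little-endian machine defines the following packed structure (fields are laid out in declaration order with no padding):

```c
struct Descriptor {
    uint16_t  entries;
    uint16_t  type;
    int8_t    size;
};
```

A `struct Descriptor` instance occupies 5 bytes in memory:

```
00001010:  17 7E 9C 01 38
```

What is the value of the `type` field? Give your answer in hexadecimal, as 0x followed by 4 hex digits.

`type` follows `entries` (2 bytes), so it starts at byte offset 2 and occupies 2 bytes.
Bytes at offsets 2..3: 9C 01.
Little-endian: lowest address holds the least-significant byte.
Reassemble most-significant byte first: 01 9C → 0x019C.

0x019C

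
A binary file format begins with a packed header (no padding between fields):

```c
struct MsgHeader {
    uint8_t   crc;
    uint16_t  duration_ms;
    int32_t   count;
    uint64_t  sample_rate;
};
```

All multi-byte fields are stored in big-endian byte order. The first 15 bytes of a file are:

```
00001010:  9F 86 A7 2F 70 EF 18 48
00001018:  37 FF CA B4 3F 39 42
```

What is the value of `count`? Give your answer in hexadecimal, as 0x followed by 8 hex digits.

`count` follows `crc` (1 B), `duration_ms` (2 B), so it starts at offset 1 + 2 = 3 and occupies 4 bytes.
Bytes at offsets 3..6: 2F 70 EF 18.
Big-endian stores the most-significant byte at the lowest address.
The bytes are already most-significant first: 0x2F70EF18.

0x2F70EF18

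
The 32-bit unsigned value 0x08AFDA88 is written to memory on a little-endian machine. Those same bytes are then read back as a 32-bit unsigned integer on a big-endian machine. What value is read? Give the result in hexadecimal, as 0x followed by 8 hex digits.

Stored little-endian, the bytes at ascending addresses are 88 DA AF 08.
Read back as big-endian, the last byte is least significant, giving 0x88DAAF08.

0x88DAAF08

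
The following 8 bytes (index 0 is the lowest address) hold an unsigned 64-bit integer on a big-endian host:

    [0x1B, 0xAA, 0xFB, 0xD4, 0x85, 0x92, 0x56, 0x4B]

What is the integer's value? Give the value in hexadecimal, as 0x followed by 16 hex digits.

0x1BAAFBD48592564B

Big-endian: lowest address holds the most-significant byte.
The bytes are already most-significant first: 0x1BAAFBD48592564B.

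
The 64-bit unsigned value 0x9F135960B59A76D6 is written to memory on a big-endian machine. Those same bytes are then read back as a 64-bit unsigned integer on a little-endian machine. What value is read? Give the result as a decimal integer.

15453709275164644255

Stored big-endian, the bytes at ascending addresses are 9F 13 59 60 B5 9A 76 D6.
Read back as little-endian, the first byte is least significant, giving 0xD6769AB56059139F.
0xD6769AB56059139F = 15453709275164644255.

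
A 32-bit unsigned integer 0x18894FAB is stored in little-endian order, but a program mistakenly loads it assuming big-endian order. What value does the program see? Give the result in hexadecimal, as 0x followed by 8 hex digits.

0xAB4F8918

Stored little-endian, the bytes at ascending addresses are AB 4F 89 18.
Read back as big-endian, the last byte is least significant, giving 0xAB4F8918.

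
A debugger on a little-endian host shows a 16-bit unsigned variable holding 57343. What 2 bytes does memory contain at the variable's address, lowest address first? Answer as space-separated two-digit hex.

57343 in hexadecimal, padded to 16 bits, is 0xDFFF.
Split into bytes (most-significant first): DF FF.
In little-endian order the low byte comes first in memory.
So at ascending addresses the bytes are FF DF.

FF DF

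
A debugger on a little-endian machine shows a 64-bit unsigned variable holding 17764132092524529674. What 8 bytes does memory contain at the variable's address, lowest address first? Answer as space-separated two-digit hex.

0A 88 0A 0E 05 E0 86 F6

17764132092524529674 in hexadecimal, padded to 64 bits, is 0xF686E0050E0A880A.
Split into bytes (most-significant first): F6 86 E0 05 0E 0A 88 0A.
Little-endian stores the least-significant byte at the lowest address.
So at ascending addresses the bytes are 0A 88 0A 0E 05 E0 86 F6.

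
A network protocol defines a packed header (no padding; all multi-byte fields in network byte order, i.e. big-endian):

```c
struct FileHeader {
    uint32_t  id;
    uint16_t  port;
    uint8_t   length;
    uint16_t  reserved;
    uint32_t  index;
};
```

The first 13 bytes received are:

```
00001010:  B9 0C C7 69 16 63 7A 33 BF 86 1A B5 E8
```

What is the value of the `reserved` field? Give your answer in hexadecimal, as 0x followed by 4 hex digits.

`reserved` follows `id` (4 B), `port` (2 B), `length` (1 B), so it starts at offset 4 + 2 + 1 = 7 and occupies 2 bytes.
Bytes at offsets 7..8: 33 BF.
Big-endian: lowest address holds the most-significant byte.
The bytes are already most-significant first: 0x33BF.

0x33BF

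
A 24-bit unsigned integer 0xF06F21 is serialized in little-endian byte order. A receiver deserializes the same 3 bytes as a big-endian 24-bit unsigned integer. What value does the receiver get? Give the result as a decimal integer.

Stored little-endian, the bytes at ascending addresses are 21 6F F0.
Read back as big-endian, the last byte is least significant, giving 0x216FF0.
0x216FF0 = 2191344.

2191344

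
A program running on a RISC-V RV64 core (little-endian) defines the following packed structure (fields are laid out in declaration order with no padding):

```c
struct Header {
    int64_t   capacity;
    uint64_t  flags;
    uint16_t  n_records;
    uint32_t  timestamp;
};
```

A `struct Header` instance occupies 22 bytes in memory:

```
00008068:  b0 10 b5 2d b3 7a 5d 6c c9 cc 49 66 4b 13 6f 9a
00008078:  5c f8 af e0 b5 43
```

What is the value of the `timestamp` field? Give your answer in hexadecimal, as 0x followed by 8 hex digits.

`timestamp` follows `capacity` (8 B), `flags` (8 B), `n_records` (2 B), so it starts at offset 8 + 8 + 2 = 18 and occupies 4 bytes.
Bytes at offsets 18..21: AF E0 B5 43.
Little-endian: lowest address holds the least-significant byte.
Reassemble most-significant byte first: 43 B5 E0 AF → 0x43B5E0AF.

0x43B5E0AF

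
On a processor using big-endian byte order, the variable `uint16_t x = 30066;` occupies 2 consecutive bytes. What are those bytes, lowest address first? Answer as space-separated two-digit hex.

30066 in hexadecimal, padded to 16 bits, is 0x7572.
Split into bytes (most-significant first): 75 72.
Big-endian stores the most-significant byte at the lowest address.
So the memory order matches the most-significant-first order: 75 72.

75 72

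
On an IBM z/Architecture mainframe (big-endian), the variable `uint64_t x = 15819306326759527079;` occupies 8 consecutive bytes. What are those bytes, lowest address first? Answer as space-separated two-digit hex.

15819306326759527079 in hexadecimal, padded to 64 bits, is 0xDB89774A379752A7.
Split into bytes (most-significant first): DB 89 77 4A 37 97 52 A7.
Big-endian: lowest address holds the most-significant byte.
So the memory order matches the most-significant-first order: DB 89 77 4A 37 97 52 A7.

DB 89 77 4A 37 97 52 A7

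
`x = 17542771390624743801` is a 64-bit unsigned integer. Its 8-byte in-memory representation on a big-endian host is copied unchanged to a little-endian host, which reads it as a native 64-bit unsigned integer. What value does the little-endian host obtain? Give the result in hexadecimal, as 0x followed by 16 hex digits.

0x79C1125AA27174F3

17542771390624743801 in 64-bit hexadecimal is 0xF37471A25A12C179.
Stored big-endian, the bytes at ascending addresses are F3 74 71 A2 5A 12 C1 79.
Read back as little-endian, the first byte is least significant, giving 0x79C1125AA27174F3.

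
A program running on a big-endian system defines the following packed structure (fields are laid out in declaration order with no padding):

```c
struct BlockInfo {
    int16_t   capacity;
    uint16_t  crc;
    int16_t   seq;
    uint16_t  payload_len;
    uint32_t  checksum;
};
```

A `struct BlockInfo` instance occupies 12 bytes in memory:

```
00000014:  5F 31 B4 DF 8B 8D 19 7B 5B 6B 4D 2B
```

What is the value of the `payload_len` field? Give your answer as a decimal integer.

6523

`payload_len` follows `capacity` (2 B), `crc` (2 B), `seq` (2 B), so it starts at offset 2 + 2 + 2 = 6 and occupies 2 bytes.
Bytes at offsets 6..7: 19 7B.
Big-endian stores the most-significant byte at the lowest address.
The bytes are already most-significant first: 0x197B.
0x197B = 6523.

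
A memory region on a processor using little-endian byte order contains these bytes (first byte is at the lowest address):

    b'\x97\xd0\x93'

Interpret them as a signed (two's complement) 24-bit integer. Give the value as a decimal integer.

Little-endian: lowest address holds the least-significant byte.
Reassemble most-significant byte first: 93 D0 97 → 0x93D097.
Top bit is set, so as a signed 24-bit value this is 0x93D097 − 2^24 = -7090025.

-7090025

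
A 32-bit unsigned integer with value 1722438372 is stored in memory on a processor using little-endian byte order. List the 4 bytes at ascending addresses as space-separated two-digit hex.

E4 52 AA 66

1722438372 in hexadecimal, padded to 32 bits, is 0x66AA52E4.
Split into bytes (most-significant first): 66 AA 52 E4.
Little-endian stores the least-significant byte at the lowest address.
So at ascending addresses the bytes are E4 52 AA 66.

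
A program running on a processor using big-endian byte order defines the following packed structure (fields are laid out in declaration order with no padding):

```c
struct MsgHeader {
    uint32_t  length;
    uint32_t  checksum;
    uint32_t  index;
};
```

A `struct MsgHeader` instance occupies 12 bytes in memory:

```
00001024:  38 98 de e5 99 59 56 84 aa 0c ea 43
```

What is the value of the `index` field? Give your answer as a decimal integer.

2852973123

`index` follows `length` (4 B), `checksum` (4 B), so it starts at offset 4 + 4 = 8 and occupies 4 bytes.
Bytes at offsets 8..11: AA 0C EA 43.
In big-endian order the high byte comes first in memory.
The bytes are already most-significant first: 0xAA0CEA43.
0xAA0CEA43 = 2852973123.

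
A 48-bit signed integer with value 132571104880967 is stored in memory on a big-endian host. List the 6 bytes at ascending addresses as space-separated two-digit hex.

78 92 9D 9D 29 47

132571104880967 in hexadecimal, padded to 48 bits, is 0x78929D9D2947.
Split into bytes (most-significant first): 78 92 9D 9D 29 47.
Big-endian stores the most-significant byte at the lowest address.
So the memory order matches the most-significant-first order: 78 92 9D 9D 29 47.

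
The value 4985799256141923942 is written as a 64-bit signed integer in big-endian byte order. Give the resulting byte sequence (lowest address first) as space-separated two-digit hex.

4985799256141923942 in hexadecimal, padded to 64 bits, is 0x45311E01EFBF0666.
Split into bytes (most-significant first): 45 31 1E 01 EF BF 06 66.
In big-endian order the high byte comes first in memory.
So the memory order matches the most-significant-first order: 45 31 1E 01 EF BF 06 66.

45 31 1E 01 EF BF 06 66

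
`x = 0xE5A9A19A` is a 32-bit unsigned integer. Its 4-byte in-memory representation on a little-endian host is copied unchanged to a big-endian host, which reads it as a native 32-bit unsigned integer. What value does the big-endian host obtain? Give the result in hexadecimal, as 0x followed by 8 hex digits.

Stored little-endian, the bytes at ascending addresses are 9A A1 A9 E5.
Read back as big-endian, the last byte is least significant, giving 0x9AA1A9E5.

0x9AA1A9E5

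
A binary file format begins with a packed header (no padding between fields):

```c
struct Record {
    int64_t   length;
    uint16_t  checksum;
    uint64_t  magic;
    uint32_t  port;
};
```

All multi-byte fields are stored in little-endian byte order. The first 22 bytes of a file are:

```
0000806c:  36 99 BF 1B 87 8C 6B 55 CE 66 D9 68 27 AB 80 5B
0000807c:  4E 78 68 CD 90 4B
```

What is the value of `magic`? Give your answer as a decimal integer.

8668966940920211673

`magic` follows `length` (8 B), `checksum` (2 B), so it starts at offset 8 + 2 = 10 and occupies 8 bytes.
Bytes at offsets 10..17: D9 68 27 AB 80 5B 4E 78.
Little-endian stores the least-significant byte at the lowest address.
Reassemble most-significant byte first: 78 4E 5B 80 AB 27 68 D9 → 0x784E5B80AB2768D9.
0x784E5B80AB2768D9 = 8668966940920211673.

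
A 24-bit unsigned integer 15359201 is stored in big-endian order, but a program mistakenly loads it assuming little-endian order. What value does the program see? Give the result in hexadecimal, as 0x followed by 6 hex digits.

0xE15CEA

15359201 in 24-bit hexadecimal is 0xEA5CE1.
Stored big-endian, the bytes at ascending addresses are EA 5C E1.
Read back as little-endian, the first byte is least significant, giving 0xE15CEA.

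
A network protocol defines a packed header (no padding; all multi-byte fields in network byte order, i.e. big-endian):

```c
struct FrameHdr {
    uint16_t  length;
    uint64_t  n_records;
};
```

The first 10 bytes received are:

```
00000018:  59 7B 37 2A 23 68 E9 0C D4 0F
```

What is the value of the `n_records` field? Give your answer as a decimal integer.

`n_records` follows `length` (2 bytes), so it starts at byte offset 2 and occupies 8 bytes.
Bytes at offsets 2..9: 37 2A 23 68 E9 0C D4 0F.
Big-endian: lowest address holds the most-significant byte.
The bytes are already most-significant first: 0x372A2368E90CD40F.
0x372A2368E90CD40F = 3975028554601387023.

3975028554601387023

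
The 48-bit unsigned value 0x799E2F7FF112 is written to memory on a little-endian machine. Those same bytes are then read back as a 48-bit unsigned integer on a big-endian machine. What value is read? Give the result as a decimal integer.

20828430245497

Stored little-endian, the bytes at ascending addresses are 12 F1 7F 2F 9E 79.
Read back as big-endian, the last byte is least significant, giving 0x12F17F2F9E79.
0x12F17F2F9E79 = 20828430245497.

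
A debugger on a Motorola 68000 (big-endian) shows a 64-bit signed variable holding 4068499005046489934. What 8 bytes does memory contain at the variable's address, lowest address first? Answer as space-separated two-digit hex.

38 76 36 4A 0C D3 83 4E

4068499005046489934 in hexadecimal, padded to 64 bits, is 0x3876364A0CD3834E.
Split into bytes (most-significant first): 38 76 36 4A 0C D3 83 4E.
Big-endian: lowest address holds the most-significant byte.
So the memory order matches the most-significant-first order: 38 76 36 4A 0C D3 83 4E.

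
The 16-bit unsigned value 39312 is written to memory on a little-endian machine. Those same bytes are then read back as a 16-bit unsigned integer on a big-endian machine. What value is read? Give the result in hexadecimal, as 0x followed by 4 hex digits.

39312 in 16-bit hexadecimal is 0x9990.
Stored little-endian, the bytes at ascending addresses are 90 99.
Read back as big-endian, the last byte is least significant, giving 0x9099.

0x9099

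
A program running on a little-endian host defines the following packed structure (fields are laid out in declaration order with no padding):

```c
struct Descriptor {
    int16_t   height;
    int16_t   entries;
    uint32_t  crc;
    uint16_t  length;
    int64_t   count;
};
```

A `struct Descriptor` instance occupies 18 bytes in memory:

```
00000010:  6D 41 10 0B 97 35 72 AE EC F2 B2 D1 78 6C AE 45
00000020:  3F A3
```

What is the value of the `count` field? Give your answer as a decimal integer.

`count` follows `height` (2 B), `entries` (2 B), `crc` (4 B), `length` (2 B), so it starts at offset 2 + 2 + 4 + 2 = 10 and occupies 8 bytes.
Bytes at offsets 10..17: B2 D1 78 6C AE 45 3F A3.
Little-endian: lowest address holds the least-significant byte.
Reassemble most-significant byte first: A3 3F 45 AE 6C 78 D1 B2 → 0xA33F45AE6C78D1B2.
Top bit is set, so as a signed 64-bit value this is 0xA33F45AE6C78D1B2 − 2^64 = -6683546706548043342.

-6683546706548043342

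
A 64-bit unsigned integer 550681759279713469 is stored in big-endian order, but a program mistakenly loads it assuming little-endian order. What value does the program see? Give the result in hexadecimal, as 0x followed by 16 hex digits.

550681759279713469 in 64-bit hexadecimal is 0x07A46A2476278CBD.
Stored big-endian, the bytes at ascending addresses are 07 A4 6A 24 76 27 8C BD.
Read back as little-endian, the first byte is least significant, giving 0xBD8C2776246AA407.

0xBD8C2776246AA407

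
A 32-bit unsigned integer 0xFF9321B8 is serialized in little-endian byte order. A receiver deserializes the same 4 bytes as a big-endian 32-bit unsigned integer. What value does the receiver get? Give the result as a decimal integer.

3089208319

Stored little-endian, the bytes at ascending addresses are B8 21 93 FF.
Read back as big-endian, the last byte is least significant, giving 0xB82193FF.
0xB82193FF = 3089208319.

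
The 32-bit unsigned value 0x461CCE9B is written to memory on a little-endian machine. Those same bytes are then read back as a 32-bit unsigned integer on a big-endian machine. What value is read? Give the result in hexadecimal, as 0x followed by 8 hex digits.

0x9BCE1C46

Stored little-endian, the bytes at ascending addresses are 9B CE 1C 46.
Read back as big-endian, the last byte is least significant, giving 0x9BCE1C46.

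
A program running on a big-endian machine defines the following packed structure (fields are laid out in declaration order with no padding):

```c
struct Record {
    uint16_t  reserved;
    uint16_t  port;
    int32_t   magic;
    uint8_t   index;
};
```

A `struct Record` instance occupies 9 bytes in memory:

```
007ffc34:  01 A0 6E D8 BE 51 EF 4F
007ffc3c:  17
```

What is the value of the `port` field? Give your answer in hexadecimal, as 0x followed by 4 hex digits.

`port` follows `reserved` (2 bytes), so it starts at byte offset 2 and occupies 2 bytes.
Bytes at offsets 2..3: 6E D8.
Big-endian stores the most-significant byte at the lowest address.
The bytes are already most-significant first: 0x6ED8.

0x6ED8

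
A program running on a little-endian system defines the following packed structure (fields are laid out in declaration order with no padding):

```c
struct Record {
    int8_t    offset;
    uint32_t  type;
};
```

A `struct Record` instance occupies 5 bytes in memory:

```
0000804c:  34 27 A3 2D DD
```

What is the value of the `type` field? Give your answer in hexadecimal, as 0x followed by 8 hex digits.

`type` follows `offset` (1 byte), so it starts at byte offset 1 and occupies 4 bytes.
Bytes at offsets 1..4: 27 A3 2D DD.
Little-endian: lowest address holds the least-significant byte.
Reassemble most-significant byte first: DD 2D A3 27 → 0xDD2DA327.

0xDD2DA327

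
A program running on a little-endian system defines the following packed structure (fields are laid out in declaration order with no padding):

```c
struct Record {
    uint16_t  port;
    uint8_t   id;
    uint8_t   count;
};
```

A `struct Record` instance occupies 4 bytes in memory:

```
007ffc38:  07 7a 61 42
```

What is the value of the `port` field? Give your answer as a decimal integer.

`port` is the first field, at byte offset 0, occupying 2 bytes.
Bytes at offsets 0..1: 07 7A.
Little-endian: lowest address holds the least-significant byte.
Reassemble most-significant byte first: 7A 07 → 0x7A07.
0x7A07 = 31239.

31239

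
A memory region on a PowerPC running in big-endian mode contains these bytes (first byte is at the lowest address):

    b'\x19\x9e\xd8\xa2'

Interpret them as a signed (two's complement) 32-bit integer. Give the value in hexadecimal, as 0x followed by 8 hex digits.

Big-endian stores the most-significant byte at the lowest address.
The bytes are already most-significant first: 0x199ED8A2.

0x199ED8A2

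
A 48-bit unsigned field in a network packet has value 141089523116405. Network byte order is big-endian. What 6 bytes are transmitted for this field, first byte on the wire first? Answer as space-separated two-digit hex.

80 51 F6 E8 29 75

141089523116405 in hexadecimal, padded to 48 bits, is 0x8051F6E82975.
Split into bytes (most-significant first): 80 51 F6 E8 29 75.
Big-endian stores the most-significant byte at the lowest address.
So the memory order matches the most-significant-first order: 80 51 F6 E8 29 75.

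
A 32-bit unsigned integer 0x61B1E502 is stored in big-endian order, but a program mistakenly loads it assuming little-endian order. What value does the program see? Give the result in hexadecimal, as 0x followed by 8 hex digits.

0x02E5B161

Stored big-endian, the bytes at ascending addresses are 61 B1 E5 02.
Read back as little-endian, the first byte is least significant, giving 0x02E5B161.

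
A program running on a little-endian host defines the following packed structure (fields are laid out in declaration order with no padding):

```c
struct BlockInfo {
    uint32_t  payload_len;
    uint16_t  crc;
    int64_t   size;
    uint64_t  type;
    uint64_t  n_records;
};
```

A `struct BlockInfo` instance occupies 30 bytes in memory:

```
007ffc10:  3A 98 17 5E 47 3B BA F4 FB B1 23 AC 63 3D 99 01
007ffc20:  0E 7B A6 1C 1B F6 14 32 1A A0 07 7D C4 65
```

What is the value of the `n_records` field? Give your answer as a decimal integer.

7333123564970324500

`n_records` follows `payload_len` (4 B), `crc` (2 B), `size` (8 B), `type` (8 B), so it starts at offset 4 + 2 + 8 + 8 = 22 and occupies 8 bytes.
Bytes at offsets 22..29: 14 32 1A A0 07 7D C4 65.
Little-endian: lowest address holds the least-significant byte.
Reassemble most-significant byte first: 65 C4 7D 07 A0 1A 32 14 → 0x65C47D07A01A3214.
0x65C47D07A01A3214 = 7333123564970324500.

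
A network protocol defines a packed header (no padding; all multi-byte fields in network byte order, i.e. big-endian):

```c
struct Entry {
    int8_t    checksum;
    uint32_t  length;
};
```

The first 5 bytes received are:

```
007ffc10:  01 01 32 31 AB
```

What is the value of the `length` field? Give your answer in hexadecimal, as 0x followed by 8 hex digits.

0x013231AB

`length` follows `checksum` (1 byte), so it starts at byte offset 1 and occupies 4 bytes.
Bytes at offsets 1..4: 01 32 31 AB.
Big-endian: lowest address holds the most-significant byte.
The bytes are already most-significant first: 0x013231AB.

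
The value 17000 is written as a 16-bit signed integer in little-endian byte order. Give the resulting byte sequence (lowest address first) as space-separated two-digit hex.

68 42

17000 in hexadecimal, padded to 16 bits, is 0x4268.
Split into bytes (most-significant first): 42 68.
In little-endian order the low byte comes first in memory.
So at ascending addresses the bytes are 68 42.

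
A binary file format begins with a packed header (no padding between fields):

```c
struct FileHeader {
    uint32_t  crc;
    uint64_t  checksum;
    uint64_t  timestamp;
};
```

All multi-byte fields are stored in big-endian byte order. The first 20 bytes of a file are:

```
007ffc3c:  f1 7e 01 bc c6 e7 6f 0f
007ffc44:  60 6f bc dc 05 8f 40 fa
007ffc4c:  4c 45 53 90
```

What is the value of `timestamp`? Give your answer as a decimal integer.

400610335624876944

`timestamp` follows `crc` (4 B), `checksum` (8 B), so it starts at offset 4 + 8 = 12 and occupies 8 bytes.
Bytes at offsets 12..19: 05 8F 40 FA 4C 45 53 90.
Big-endian stores the most-significant byte at the lowest address.
The bytes are already most-significant first: 0x058F40FA4C455390.
0x058F40FA4C455390 = 400610335624876944.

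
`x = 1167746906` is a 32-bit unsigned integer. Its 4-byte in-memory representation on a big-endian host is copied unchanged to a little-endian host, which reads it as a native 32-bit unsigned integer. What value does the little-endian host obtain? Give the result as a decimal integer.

1167746906 in 32-bit hexadecimal is 0x459A675A.
Stored big-endian, the bytes at ascending addresses are 45 9A 67 5A.
Read back as little-endian, the first byte is least significant, giving 0x5A679A45.
0x5A679A45 = 1516739141.

1516739141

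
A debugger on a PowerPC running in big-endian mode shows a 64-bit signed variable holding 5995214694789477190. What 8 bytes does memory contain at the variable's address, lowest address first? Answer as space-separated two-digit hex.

5995214694789477190 in hexadecimal, padded to 64 bits, is 0x533348003B20F346.
Split into bytes (most-significant first): 53 33 48 00 3B 20 F3 46.
Big-endian: lowest address holds the most-significant byte.
So the memory order matches the most-significant-first order: 53 33 48 00 3B 20 F3 46.

53 33 48 00 3B 20 F3 46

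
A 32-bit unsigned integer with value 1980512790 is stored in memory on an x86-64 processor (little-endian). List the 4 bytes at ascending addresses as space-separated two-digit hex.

1980512790 in hexadecimal, padded to 32 bits, is 0x760C3A16.
Split into bytes (most-significant first): 76 0C 3A 16.
Little-endian stores the least-significant byte at the lowest address.
So at ascending addresses the bytes are 16 3A 0C 76.

16 3A 0C 76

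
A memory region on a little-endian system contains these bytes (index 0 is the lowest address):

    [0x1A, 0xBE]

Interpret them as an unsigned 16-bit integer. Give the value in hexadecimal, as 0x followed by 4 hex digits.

0xBE1A

Little-endian stores the least-significant byte at the lowest address.
Reassemble most-significant byte first: BE 1A → 0xBE1A.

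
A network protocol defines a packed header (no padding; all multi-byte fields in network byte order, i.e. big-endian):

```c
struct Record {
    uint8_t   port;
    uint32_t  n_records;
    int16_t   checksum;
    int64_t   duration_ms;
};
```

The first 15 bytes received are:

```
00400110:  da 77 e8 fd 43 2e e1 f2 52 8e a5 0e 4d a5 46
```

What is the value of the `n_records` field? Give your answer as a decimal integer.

`n_records` follows `port` (1 byte), so it starts at byte offset 1 and occupies 4 bytes.
Bytes at offsets 1..4: 77 E8 FD 43.
In big-endian order the high byte comes first in memory.
The bytes are already most-significant first: 0x77E8FD43.
0x77E8FD43 = 2011757891.

2011757891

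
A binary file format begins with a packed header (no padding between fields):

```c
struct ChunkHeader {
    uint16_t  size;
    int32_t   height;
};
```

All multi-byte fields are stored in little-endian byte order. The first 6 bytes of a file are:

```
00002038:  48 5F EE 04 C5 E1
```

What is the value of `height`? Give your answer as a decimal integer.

`height` follows `size` (2 bytes), so it starts at byte offset 2 and occupies 4 bytes.
Bytes at offsets 2..5: EE 04 C5 E1.
Little-endian stores the least-significant byte at the lowest address.
Reassemble most-significant byte first: E1 C5 04 EE → 0xE1C504EE.
Top bit is set, so as a signed 32-bit value this is 0xE1C504EE − 2^32 = -507181842.

-507181842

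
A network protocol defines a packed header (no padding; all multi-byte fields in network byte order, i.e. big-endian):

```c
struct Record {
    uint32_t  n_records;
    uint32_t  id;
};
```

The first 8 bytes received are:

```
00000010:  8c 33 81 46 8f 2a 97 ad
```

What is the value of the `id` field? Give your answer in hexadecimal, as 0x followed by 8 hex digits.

`id` follows `n_records` (4 bytes), so it starts at byte offset 4 and occupies 4 bytes.
Bytes at offsets 4..7: 8F 2A 97 AD.
Big-endian stores the most-significant byte at the lowest address.
The bytes are already most-significant first: 0x8F2A97AD.

0x8F2A97AD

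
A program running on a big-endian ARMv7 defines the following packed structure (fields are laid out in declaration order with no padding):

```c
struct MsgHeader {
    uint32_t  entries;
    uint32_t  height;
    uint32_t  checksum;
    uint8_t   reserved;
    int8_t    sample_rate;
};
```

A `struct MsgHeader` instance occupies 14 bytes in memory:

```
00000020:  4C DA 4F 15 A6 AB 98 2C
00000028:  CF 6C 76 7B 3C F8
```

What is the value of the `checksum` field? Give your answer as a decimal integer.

3479991931

`checksum` follows `entries` (4 B), `height` (4 B), so it starts at offset 4 + 4 = 8 and occupies 4 bytes.
Bytes at offsets 8..11: CF 6C 76 7B.
In big-endian order the high byte comes first in memory.
The bytes are already most-significant first: 0xCF6C767B.
0xCF6C767B = 3479991931.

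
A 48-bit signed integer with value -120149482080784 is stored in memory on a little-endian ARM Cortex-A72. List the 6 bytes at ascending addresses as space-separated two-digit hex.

F0 F5 CC 84 B9 92

Two's complement of -120149482080784 in 48 bits: 120149482080784 = 0x6D467B330A10; invert → 0x92B984CCF5EF; add 1 → 0x92B984CCF5F0.
Split into bytes (most-significant first): 92 B9 84 CC F5 F0.
Little-endian: lowest address holds the least-significant byte.
So at ascending addresses the bytes are F0 F5 CC 84 B9 92.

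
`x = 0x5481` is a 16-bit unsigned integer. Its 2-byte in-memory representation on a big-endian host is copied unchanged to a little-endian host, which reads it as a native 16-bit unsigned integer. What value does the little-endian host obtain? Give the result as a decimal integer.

Stored big-endian, the bytes at ascending addresses are 54 81.
Read back as little-endian, the first byte is least significant, giving 0x8154.
0x8154 = 33108.

33108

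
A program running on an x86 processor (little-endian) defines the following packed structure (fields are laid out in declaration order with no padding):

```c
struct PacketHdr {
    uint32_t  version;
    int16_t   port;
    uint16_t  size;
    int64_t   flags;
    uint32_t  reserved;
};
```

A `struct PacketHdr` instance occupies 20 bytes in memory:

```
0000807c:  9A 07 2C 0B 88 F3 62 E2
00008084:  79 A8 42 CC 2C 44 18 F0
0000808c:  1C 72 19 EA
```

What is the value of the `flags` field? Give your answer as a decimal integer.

`flags` follows `version` (4 B), `port` (2 B), `size` (2 B), so it starts at offset 4 + 2 + 2 = 8 and occupies 8 bytes.
Bytes at offsets 8..15: 79 A8 42 CC 2C 44 18 F0.
Little-endian: lowest address holds the least-significant byte.
Reassemble most-significant byte first: F0 18 44 2C CC 42 A8 79 → 0xF018442CCC42A879.
Top bit is set, so as a signed 64-bit value this is 0xF018442CCC42A879 − 2^64 = -1146091145969620871.

-1146091145969620871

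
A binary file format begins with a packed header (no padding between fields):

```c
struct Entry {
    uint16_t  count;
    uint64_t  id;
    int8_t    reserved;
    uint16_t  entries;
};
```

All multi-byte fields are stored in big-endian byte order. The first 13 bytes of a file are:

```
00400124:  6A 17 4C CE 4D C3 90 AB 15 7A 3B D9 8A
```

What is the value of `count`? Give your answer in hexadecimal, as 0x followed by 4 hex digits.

`count` is the first field, at byte offset 0, occupying 2 bytes.
Bytes at offsets 0..1: 6A 17.
In big-endian order the high byte comes first in memory.
The bytes are already most-significant first: 0x6A17.

0x6A17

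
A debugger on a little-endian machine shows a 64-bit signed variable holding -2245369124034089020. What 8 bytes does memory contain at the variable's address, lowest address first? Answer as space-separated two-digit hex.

Two's complement of -2245369124034089020 in 64 bits: 2245369124034089020 = 0x1F29275263AE903C; invert → 0xE0D6D8AD9C516FC3; add 1 → 0xE0D6D8AD9C516FC4.
Split into bytes (most-significant first): E0 D6 D8 AD 9C 51 6F C4.
Little-endian stores the least-significant byte at the lowest address.
So at ascending addresses the bytes are C4 6F 51 9C AD D8 D6 E0.

C4 6F 51 9C AD D8 D6 E0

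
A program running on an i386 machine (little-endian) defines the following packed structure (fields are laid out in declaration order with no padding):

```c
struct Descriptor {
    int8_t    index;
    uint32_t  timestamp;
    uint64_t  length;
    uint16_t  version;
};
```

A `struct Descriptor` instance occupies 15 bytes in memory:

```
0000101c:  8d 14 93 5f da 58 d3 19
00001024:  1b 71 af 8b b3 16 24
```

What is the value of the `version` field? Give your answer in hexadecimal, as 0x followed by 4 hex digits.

`version` follows `index` (1 B), `timestamp` (4 B), `length` (8 B), so it starts at offset 1 + 4 + 8 = 13 and occupies 2 bytes.
Bytes at offsets 13..14: 16 24.
In little-endian order the low byte comes first in memory.
Reassemble most-significant byte first: 24 16 → 0x2416.

0x2416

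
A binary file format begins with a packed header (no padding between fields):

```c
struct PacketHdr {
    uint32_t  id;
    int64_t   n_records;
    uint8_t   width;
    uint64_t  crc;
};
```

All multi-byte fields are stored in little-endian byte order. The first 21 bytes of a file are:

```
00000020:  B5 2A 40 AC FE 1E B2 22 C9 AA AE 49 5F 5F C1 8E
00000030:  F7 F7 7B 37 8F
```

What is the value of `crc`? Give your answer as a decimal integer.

10319853376083247455

`crc` follows `id` (4 B), `n_records` (8 B), `width` (1 B), so it starts at offset 4 + 8 + 1 = 13 and occupies 8 bytes.
Bytes at offsets 13..20: 5F C1 8E F7 F7 7B 37 8F.
In little-endian order the low byte comes first in memory.
Reassemble most-significant byte first: 8F 37 7B F7 F7 8E C1 5F → 0x8F377BF7F78EC15F.
0x8F377BF7F78EC15F = 10319853376083247455.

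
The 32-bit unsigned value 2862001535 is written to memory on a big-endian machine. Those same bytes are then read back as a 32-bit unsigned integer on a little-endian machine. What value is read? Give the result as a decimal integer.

2142082730

2862001535 in 32-bit hexadecimal is 0xAA96AD7F.
Stored big-endian, the bytes at ascending addresses are AA 96 AD 7F.
Read back as little-endian, the first byte is least significant, giving 0x7FAD96AA.
0x7FAD96AA = 2142082730.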